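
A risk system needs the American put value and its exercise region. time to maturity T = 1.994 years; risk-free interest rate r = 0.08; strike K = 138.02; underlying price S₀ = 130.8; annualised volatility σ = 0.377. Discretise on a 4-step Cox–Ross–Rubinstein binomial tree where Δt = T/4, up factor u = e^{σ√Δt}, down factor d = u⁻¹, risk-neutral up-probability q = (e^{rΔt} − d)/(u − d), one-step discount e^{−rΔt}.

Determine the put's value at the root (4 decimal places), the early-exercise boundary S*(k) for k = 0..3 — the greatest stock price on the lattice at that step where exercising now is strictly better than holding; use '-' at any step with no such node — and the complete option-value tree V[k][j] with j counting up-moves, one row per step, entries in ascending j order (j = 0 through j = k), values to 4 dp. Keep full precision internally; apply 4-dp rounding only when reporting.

params: Δt=0.49850 u=1.30497 d=0.76630 q=0.50938 e^(-rΔt)=0.96090
t_4 payoffs: 92.9168 61.2118 7.2200 0.0000 0.0000
t_3: node(3,0) S=58.8583 payoff=79.1617 vs cont=73.7658 → 79.1617 [stop]  node(3,1) S=100.2323 payoff=37.7877 vs cont=32.3918 → 37.7877 [stop]  node(3,2) S=170.6899 payoff=0.0000 vs cont=3.4038 → 3.4038 [wait]  node(3,3) S=290.6753 payoff=0.0000 vs cont=0.0000 → 0.0000 [wait]  ⇒ S*(3)=100.2323
t_2: node(2,0) S=76.8082 payoff=61.2118 vs cont=55.8159 → 61.2118 [stop]  node(2,1) S=130.8000 payoff=7.2200 vs cont=19.4808 → 19.4808 [wait]  node(2,2) S=222.7450 payoff=0.0000 vs cont=1.6047 → 1.6047 [wait]  ⇒ S*(2)=76.8082
t_1: node(1,0) S=100.2323 payoff=37.7877 vs cont=38.3930 → 38.3930 [wait]  node(1,1) S=170.6899 payoff=0.0000 vs cont=9.9695 → 9.9695 [wait]  ⇒ S*(1)=-
t_0: node(0,0) S=130.8000 payoff=7.2200 vs cont=22.9798 → 22.9798 [wait]  ⇒ S*(0)=-

price = 22.9798
boundary = - - 76.8082 100.2323
tree:
22.9798
38.3930 9.9695
61.2118 19.4808 1.6047
79.1617 37.7877 3.4038 0.0000
92.9168 61.2118 7.2200 0.0000 0.0000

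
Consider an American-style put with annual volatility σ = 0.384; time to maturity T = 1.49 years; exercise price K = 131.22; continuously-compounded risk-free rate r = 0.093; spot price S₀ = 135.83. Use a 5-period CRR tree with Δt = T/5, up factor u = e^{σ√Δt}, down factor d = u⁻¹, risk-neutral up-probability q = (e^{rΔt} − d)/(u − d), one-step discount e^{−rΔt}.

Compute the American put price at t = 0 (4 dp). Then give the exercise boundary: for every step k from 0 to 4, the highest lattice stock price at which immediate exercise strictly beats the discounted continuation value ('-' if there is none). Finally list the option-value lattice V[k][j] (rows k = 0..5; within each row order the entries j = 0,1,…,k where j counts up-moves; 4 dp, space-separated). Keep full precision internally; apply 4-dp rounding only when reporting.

params: Δt=0.29800 u=1.23321 d=0.81089 q=0.51433 e^(-rΔt)=0.97267
t_5 payoffs: 83.5983 58.7962 21.0768 0.0000 0.0000 0.0000
t_4: node(4,0) S=58.7277 payoff=72.4923 vs cont=68.9056 → 72.4923 [stop]  node(4,1) S=89.3140 payoff=41.9060 vs cont=38.3193 → 41.9060 [stop]  node(4,2) S=135.8300 payoff=0.0000 vs cont=9.9567 → 9.9567 [wait]  node(4,3) S=206.5723 payoff=0.0000 vs cont=0.0000 → 0.0000 [wait]  node(4,4) S=314.1583 payoff=0.0000 vs cont=0.0000 → 0.0000 [wait]  ⇒ S*(4)=89.3140
t_3: node(3,0) S=72.4238 payoff=58.7962 vs cont=55.2095 → 58.7962 [stop]  node(3,1) S=110.1432 payoff=21.0768 vs cont=24.7774 → 24.7774 [wait]  node(3,2) S=167.5074 payoff=0.0000 vs cont=4.7035 → 4.7035 [wait]  node(3,3) S=254.7477 payoff=0.0000 vs cont=0.0000 → 0.0000 [wait]  ⇒ S*(3)=72.4238
t_2: node(2,0) S=89.3140 payoff=41.9060 vs cont=40.1706 → 41.9060 [stop]  node(2,1) S=135.8300 payoff=0.0000 vs cont=14.0578 → 14.0578 [wait]  node(2,2) S=206.5723 payoff=0.0000 vs cont=2.2219 → 2.2219 [wait]  ⇒ S*(2)=89.3140
t_1: node(1,0) S=110.1432 payoff=21.0768 vs cont=26.8291 → 26.8291 [wait]  node(1,1) S=167.5074 payoff=0.0000 vs cont=7.7525 → 7.7525 [wait]  ⇒ S*(1)=-
t_0: node(0,0) S=135.8300 payoff=0.0000 vs cont=16.5523 → 16.5523 [wait]  ⇒ S*(0)=-

price = 16.5523
boundary = - - 89.3140 72.4238 89.3140
tree:
16.5523
26.8291 7.7525
41.9060 14.0578 2.2219
58.7962 24.7774 4.7035 0.0000
72.4923 41.9060 9.9567 0.0000 0.0000
83.5983 58.7962 21.0768 0.0000 0.0000 0.0000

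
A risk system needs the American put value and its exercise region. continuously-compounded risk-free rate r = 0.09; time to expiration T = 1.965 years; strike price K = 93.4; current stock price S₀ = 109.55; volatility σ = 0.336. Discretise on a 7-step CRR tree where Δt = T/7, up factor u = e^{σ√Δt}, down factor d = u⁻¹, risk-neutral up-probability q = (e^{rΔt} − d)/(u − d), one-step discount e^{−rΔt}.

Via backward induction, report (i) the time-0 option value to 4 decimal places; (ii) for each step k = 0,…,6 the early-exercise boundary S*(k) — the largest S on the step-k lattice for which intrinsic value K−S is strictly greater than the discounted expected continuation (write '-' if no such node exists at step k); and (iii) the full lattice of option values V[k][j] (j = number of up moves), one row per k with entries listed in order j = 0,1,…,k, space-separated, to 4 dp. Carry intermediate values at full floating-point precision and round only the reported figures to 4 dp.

price = 6.8857
boundary = - - - 64.2202 53.7475 64.2202 76.7335
tree:
6.8857
11.5082 3.0728
18.6641 5.6466 0.9128
29.1798 10.1355 1.8932 0.0775
39.6525 17.6135 3.9184 0.1681 0.0000
48.4174 29.1798 8.0914 0.3646 0.0000 0.0000
55.7530 39.6525 16.6665 0.7907 0.0000 0.0000 0.0000
61.8923 48.4174 29.1798 1.7149 0.0000 0.0000 0.0000 0.0000

params: Δt=0.28071 u=1.19485 d=0.83692 q=0.52710 e^(-rΔt)=0.97505
t_7 payoffs: 61.8923 48.4174 29.1798 1.7149 0.0000 0.0000 0.0000 0.0000
t_6: node(6,0) S=37.6470 payoff=55.7530 vs cont=53.4228 → 55.7530 [stop]  node(6,1) S=53.7475 payoff=39.6525 vs cont=37.3224 → 39.6525 [stop]  node(6,2) S=76.7335 payoff=16.6665 vs cont=14.3363 → 16.6665 [stop]  node(6,3) S=109.5500 payoff=0.0000 vs cont=0.7907 → 0.7907 [wait]  node(6,4) S=156.4010 payoff=0.0000 vs cont=0.0000 → 0.0000 [wait]  node(6,5) S=223.2887 payoff=0.0000 vs cont=0.0000 → 0.0000 [wait]  node(6,6) S=318.7821 payoff=0.0000 vs cont=0.0000 → 0.0000 [wait]  ⇒ S*(6)=76.7335
t_5: node(5,0) S=44.9826 payoff=48.4174 vs cont=46.0873 → 48.4174 [stop]  node(5,1) S=64.2202 payoff=29.1798 vs cont=26.8497 → 29.1798 [stop]  node(5,2) S=91.6851 payoff=1.7149 vs cont=8.0914 → 8.0914 [wait]  node(5,3) S=130.8959 payoff=0.0000 vs cont=0.3646 → 0.3646 [wait]  node(5,4) S=186.8758 payoff=0.0000 vs cont=0.0000 → 0.0000 [wait]  node(5,5) S=266.7966 payoff=0.0000 vs cont=0.0000 → 0.0000 [wait]  ⇒ S*(5)=64.2202
t_4: node(4,0) S=53.7475 payoff=39.6525 vs cont=37.3224 → 39.6525 [stop]  node(4,1) S=76.7335 payoff=16.6665 vs cont=17.6135 → 17.6135 [wait]  node(4,2) S=109.5500 payoff=0.0000 vs cont=3.9184 → 3.9184 [wait]  node(4,3) S=156.4010 payoff=0.0000 vs cont=0.1681 → 0.1681 [wait]  node(4,4) S=223.2887 payoff=0.0000 vs cont=0.0000 → 0.0000 [wait]  ⇒ S*(4)=53.7475
t_3: node(3,0) S=64.2202 payoff=29.1798 vs cont=27.3364 → 29.1798 [stop]  node(3,1) S=91.6851 payoff=1.7149 vs cont=10.1355 → 10.1355 [wait]  node(3,2) S=130.8959 payoff=0.0000 vs cont=1.8932 → 1.8932 [wait]  node(3,3) S=186.8758 payoff=0.0000 vs cont=0.0775 → 0.0775 [wait]  ⇒ S*(3)=64.2202
t_2: node(2,0) S=76.7335 payoff=16.6665 vs cont=18.6641 → 18.6641 [wait]  node(2,1) S=109.5500 payoff=0.0000 vs cont=5.6466 → 5.6466 [wait]  node(2,2) S=156.4010 payoff=0.0000 vs cont=0.9128 → 0.9128 [wait]  ⇒ S*(2)=-
t_1: node(1,0) S=91.6851 payoff=1.7149 vs cont=11.5082 → 11.5082 [wait]  node(1,1) S=130.8959 payoff=0.0000 vs cont=3.0728 → 3.0728 [wait]  ⇒ S*(1)=-
t_0: node(0,0) S=109.5500 payoff=0.0000 vs cont=6.8857 → 6.8857 [wait]  ⇒ S*(0)=-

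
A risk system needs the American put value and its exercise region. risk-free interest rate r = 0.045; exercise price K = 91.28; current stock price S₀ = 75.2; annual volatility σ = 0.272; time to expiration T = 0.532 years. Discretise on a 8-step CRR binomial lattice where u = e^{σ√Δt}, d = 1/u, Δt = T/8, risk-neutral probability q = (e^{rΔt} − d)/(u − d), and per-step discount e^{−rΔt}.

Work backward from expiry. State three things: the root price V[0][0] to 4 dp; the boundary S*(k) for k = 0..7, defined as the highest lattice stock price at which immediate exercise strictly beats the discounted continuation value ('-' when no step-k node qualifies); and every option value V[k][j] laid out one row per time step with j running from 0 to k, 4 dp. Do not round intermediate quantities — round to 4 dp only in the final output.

price = 16.5991
boundary = - 70.1060 65.3571 70.1060 65.3571 70.1060 75.2000 80.6641
tree:
16.5991
21.1740 12.1923
25.9229 16.3477 8.1724
30.3501 21.1740 11.6918 4.7550
34.4774 25.9229 16.0937 7.4261 2.1527
38.3251 30.3501 21.1740 11.1863 3.7670 0.5756
41.9122 34.4774 25.9229 16.0800 6.4332 1.1636 0.0000
45.2563 38.3251 30.3501 21.1740 10.6159 2.3522 0.0000 0.0000
48.3739 41.9122 34.4774 25.9229 16.0800 4.7548 0.0000 0.0000 0.0000

params: Δt=0.06650 u=1.07266 d=0.93226 q=0.50382 e^(-rΔt)=0.99701
t_8 payoffs: 48.3739 41.9122 34.4774 25.9229 16.0800 4.7548 0.0000 0.0000 0.0000
t_7: node(7,0) S=46.0237 payoff=45.2563 vs cont=44.9836 → 45.2563 [stop]  node(7,1) S=52.9549 payoff=38.3251 vs cont=38.0524 → 38.3251 [stop]  node(7,2) S=60.9299 payoff=30.3501 vs cont=30.0773 → 30.3501 [stop]  node(7,3) S=70.1060 payoff=21.1740 vs cont=20.9012 → 21.1740 [stop]  node(7,4) S=80.6641 payoff=10.6159 vs cont=10.3432 → 10.6159 [stop]  node(7,5) S=92.8122 payoff=0.0000 vs cont=2.3522 → 2.3522 [wait]  node(7,6) S=106.7898 payoff=0.0000 vs cont=0.0000 → 0.0000 [wait]  node(7,7) S=122.8725 payoff=0.0000 vs cont=0.0000 → 0.0000 [wait]  ⇒ S*(7)=80.6641
t_6: node(6,0) S=49.3678 payoff=41.9122 vs cont=41.6395 → 41.9122 [stop]  node(6,1) S=56.8026 payoff=34.4774 vs cont=34.2046 → 34.4774 [stop]  node(6,2) S=65.3571 payoff=25.9229 vs cont=25.6501 → 25.9229 [stop]  node(6,3) S=75.2000 payoff=16.0800 vs cont=15.8073 → 16.0800 [stop]  node(6,4) S=86.5252 payoff=4.7548 vs cont=6.4332 → 6.4332 [wait]  node(6,5) S=99.5560 payoff=0.0000 vs cont=1.1636 → 1.1636 [wait]  node(6,6) S=114.5492 payoff=0.0000 vs cont=0.0000 → 0.0000 [wait]  ⇒ S*(6)=75.2000
t_5: node(5,0) S=52.9549 payoff=38.3251 vs cont=38.0524 → 38.3251 [stop]  node(5,1) S=60.9299 payoff=30.3501 vs cont=30.0773 → 30.3501 [stop]  node(5,2) S=70.1060 payoff=21.1740 vs cont=20.9012 → 21.1740 [stop]  node(5,3) S=80.6641 payoff=10.6159 vs cont=11.1863 → 11.1863 [wait]  node(5,4) S=92.8122 payoff=0.0000 vs cont=3.7670 → 3.7670 [wait]  node(5,5) S=106.7898 payoff=0.0000 vs cont=0.5756 → 0.5756 [wait]  ⇒ S*(5)=70.1060
t_4: node(4,0) S=56.8026 payoff=34.4774 vs cont=34.2046 → 34.4774 [stop]  node(4,1) S=65.3571 payoff=25.9229 vs cont=25.6501 → 25.9229 [stop]  node(4,2) S=75.2000 payoff=16.0800 vs cont=16.0937 → 16.0937 [wait]  node(4,3) S=86.5252 payoff=4.7548 vs cont=7.4261 → 7.4261 [wait]  node(4,4) S=99.5560 payoff=0.0000 vs cont=2.1527 → 2.1527 [wait]  ⇒ S*(4)=65.3571
t_3: node(3,0) S=60.9299 payoff=30.3501 vs cont=30.0773 → 30.3501 [stop]  node(3,1) S=70.1060 payoff=21.1740 vs cont=20.9081 → 21.1740 [stop]  node(3,2) S=80.6641 payoff=10.6159 vs cont=11.6918 → 11.6918 [wait]  node(3,3) S=92.8122 payoff=0.0000 vs cont=4.7550 → 4.7550 [wait]  ⇒ S*(3)=70.1060
t_2: node(2,0) S=65.3571 payoff=25.9229 vs cont=25.6501 → 25.9229 [stop]  node(2,1) S=75.2000 payoff=16.0800 vs cont=16.3477 → 16.3477 [wait]  node(2,2) S=86.5252 payoff=4.7548 vs cont=8.1724 → 8.1724 [wait]  ⇒ S*(2)=65.3571
t_1: node(1,0) S=70.1060 payoff=21.1740 vs cont=21.0357 → 21.1740 [stop]  node(1,1) S=80.6641 payoff=10.6159 vs cont=12.1923 → 12.1923 [wait]  ⇒ S*(1)=70.1060
t_0: node(0,0) S=75.2000 payoff=16.0800 vs cont=16.5991 → 16.5991 [wait]  ⇒ S*(0)=-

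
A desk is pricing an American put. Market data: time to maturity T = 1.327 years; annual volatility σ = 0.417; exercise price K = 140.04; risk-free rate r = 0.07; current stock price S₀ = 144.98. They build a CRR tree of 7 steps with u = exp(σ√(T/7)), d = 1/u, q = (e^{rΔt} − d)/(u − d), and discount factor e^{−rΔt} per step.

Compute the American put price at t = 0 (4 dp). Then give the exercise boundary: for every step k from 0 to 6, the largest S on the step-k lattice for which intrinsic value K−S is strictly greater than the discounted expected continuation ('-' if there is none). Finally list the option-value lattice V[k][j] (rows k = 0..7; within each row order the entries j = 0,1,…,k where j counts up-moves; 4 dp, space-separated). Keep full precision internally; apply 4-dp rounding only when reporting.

price = 20.1405
boundary = - - - 84.0921 70.1301 84.0921 100.8338
tree:
20.1405
29.2707 11.2355
41.2124 17.7028 4.8451
55.9479 27.0769 8.4788 1.2147
69.9099 39.8839 14.5537 2.4199 0.0000
81.5538 55.9479 24.3367 4.8207 0.0000 0.0000
91.2644 69.9099 39.2062 9.6035 0.0000 0.0000 0.0000
99.3627 81.5538 55.9479 19.1314 0.0000 0.0000 0.0000 0.0000

params: Δt=0.18957 u=1.19909 d=0.83397 q=0.49132 e^(-rΔt)=0.98682
t_7 payoffs: 99.3627 81.5538 55.9479 19.1314 0.0000 0.0000 0.0000 0.0000
t_6: node(6,0) S=48.7756 payoff=91.2644 vs cont=89.4184 → 91.2644 [stop]  node(6,1) S=70.1301 payoff=69.9099 vs cont=68.0639 → 69.9099 [stop]  node(6,2) S=100.8338 payoff=39.2062 vs cont=37.3601 → 39.2062 [stop]  node(6,3) S=144.9800 payoff=0.0000 vs cont=9.6035 → 9.6035 [wait]  node(6,4) S=208.4539 payoff=0.0000 vs cont=0.0000 → 0.0000 [wait]  node(6,5) S=299.7173 payoff=0.0000 vs cont=0.0000 → 0.0000 [wait]  node(6,6) S=430.9369 payoff=0.0000 vs cont=0.0000 → 0.0000 [wait]  ⇒ S*(6)=100.8338
t_5: node(5,0) S=58.4862 payoff=81.5538 vs cont=79.7077 → 81.5538 [stop]  node(5,1) S=84.0921 payoff=55.9479 vs cont=54.1018 → 55.9479 [stop]  node(5,2) S=120.9086 payoff=19.1314 vs cont=24.3367 → 24.3367 [wait]  node(5,3) S=173.8437 payoff=0.0000 vs cont=4.8207 → 4.8207 [wait]  node(5,4) S=249.9545 payoff=0.0000 vs cont=0.0000 → 0.0000 [wait]  node(5,5) S=359.3873 payoff=0.0000 vs cont=0.0000 → 0.0000 [wait]  ⇒ S*(5)=84.0921
t_4: node(4,0) S=70.1301 payoff=69.9099 vs cont=68.0639 → 69.9099 [stop]  node(4,1) S=100.8338 payoff=39.2062 vs cont=39.8839 → 39.8839 [wait]  node(4,2) S=144.9800 payoff=0.0000 vs cont=14.5537 → 14.5537 [wait]  node(4,3) S=208.4539 payoff=0.0000 vs cont=2.4199 → 2.4199 [wait]  node(4,4) S=299.7173 payoff=0.0000 vs cont=0.0000 → 0.0000 [wait]  ⇒ S*(4)=70.1301
t_3: node(3,0) S=84.0921 payoff=55.9479 vs cont=54.4304 → 55.9479 [stop]  node(3,1) S=120.9086 payoff=19.1314 vs cont=27.0769 → 27.0769 [wait]  node(3,2) S=173.8437 payoff=0.0000 vs cont=8.4788 → 8.4788 [wait]  node(3,3) S=249.9545 payoff=0.0000 vs cont=1.2147 → 1.2147 [wait]  ⇒ S*(3)=84.0921
t_2: node(2,0) S=100.8338 payoff=39.2062 vs cont=41.2124 → 41.2124 [wait]  node(2,1) S=144.9800 payoff=0.0000 vs cont=17.7028 → 17.7028 [wait]  node(2,2) S=208.4539 payoff=0.0000 vs cont=4.8451 → 4.8451 [wait]  ⇒ S*(2)=-
t_1: node(1,0) S=120.9086 payoff=19.1314 vs cont=29.2707 → 29.2707 [wait]  node(1,1) S=173.8437 payoff=0.0000 vs cont=11.2355 → 11.2355 [wait]  ⇒ S*(1)=-
t_0: node(0,0) S=144.9800 payoff=0.0000 vs cont=20.1405 → 20.1405 [wait]  ⇒ S*(0)=-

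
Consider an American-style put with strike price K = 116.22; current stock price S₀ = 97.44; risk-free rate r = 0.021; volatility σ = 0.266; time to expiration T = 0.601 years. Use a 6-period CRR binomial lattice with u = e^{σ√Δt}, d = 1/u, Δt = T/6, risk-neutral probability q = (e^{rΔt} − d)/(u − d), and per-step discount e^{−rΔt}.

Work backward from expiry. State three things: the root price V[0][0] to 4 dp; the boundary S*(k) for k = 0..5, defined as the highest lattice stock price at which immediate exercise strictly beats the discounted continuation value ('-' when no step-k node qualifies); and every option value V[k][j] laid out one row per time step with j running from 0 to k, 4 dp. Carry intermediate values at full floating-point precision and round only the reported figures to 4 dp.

Δt=0.10017  u=1.08783  d=0.91926  q=0.49146  discount=0.99790
step 6 (expiry): payoffs max(K−S,0) = 57.4215 46.6391 33.8795 18.7800 0.9116 0.0000 0.0000
step 5: (k=5,j=0): S=63.9629, (K−S)⁺=52.2571, hold=52.0129 ⇒ V=52.2571 exercise | (k=5,j=1): S=75.6923, (K−S)⁺=40.5277, hold=40.2835 ⇒ V=40.5277 exercise | (k=5,j=2): S=89.5727, (K−S)⁺=26.6473, hold=26.4031 ⇒ V=26.6473 exercise | (k=5,j=3): S=105.9983, (K−S)⁺=10.2217, hold=9.9774 ⇒ V=10.2217 exercise | (k=5,j=4): S=125.4361, (K−S)⁺=0.0000, hold=0.4626 ⇒ V=0.4626 continue | (k=5,j=5): S=148.4384, (K−S)⁺=0.0000, hold=0.0000 ⇒ V=0.0000 continue  boundary S*=105.9983
step 4: (k=4,j=0): S=69.5809, (K−S)⁺=46.6391, hold=46.3949 ⇒ V=46.6391 exercise | (k=4,j=1): S=82.3405, (K−S)⁺=33.8795, hold=33.6353 ⇒ V=33.8795 exercise | (k=4,j=2): S=97.4400, (K−S)⁺=18.7800, hold=18.5358 ⇒ V=18.7800 exercise | (k=4,j=3): S=115.3084, (K−S)⁺=0.9116, hold=5.4141 ⇒ V=5.4141 continue | (k=4,j=4): S=136.4534, (K−S)⁺=0.0000, hold=0.2348 ⇒ V=0.2348 continue  boundary S*=97.4400
step 3: (k=3,j=0): S=75.6923, (K−S)⁺=40.5277, hold=40.2835 ⇒ V=40.5277 exercise | (k=3,j=1): S=89.5727, (K−S)⁺=26.6473, hold=26.4031 ⇒ V=26.6473 exercise | (k=3,j=2): S=105.9983, (K−S)⁺=10.2217, hold=12.1856 ⇒ V=12.1856 continue | (k=3,j=3): S=125.4361, (K−S)⁺=0.0000, hold=2.8627 ⇒ V=2.8627 continue  boundary S*=89.5727
step 2: (k=2,j=0): S=82.3405, (K−S)⁺=33.8795, hold=33.6353 ⇒ V=33.8795 exercise | (k=2,j=1): S=97.4400, (K−S)⁺=18.7800, hold=19.4989 ⇒ V=19.4989 continue | (k=2,j=2): S=115.3084, (K−S)⁺=0.9116, hold=7.5878 ⇒ V=7.5878 continue  boundary S*=82.3405
step 1: (k=1,j=0): S=89.5727, (K−S)⁺=26.6473, hold=26.7557 ⇒ V=26.7557 continue | (k=1,j=1): S=105.9983, (K−S)⁺=10.2217, hold=13.6164 ⇒ V=13.6164 continue  boundary S*=-
step 0: (k=0,j=0): S=97.4400, (K−S)⁺=18.7800, hold=20.2557 ⇒ V=20.2557 continue  boundary S*=-

price = 20.2557
boundary = - - 82.3405 89.5727 97.4400 105.9983
tree:
20.2557
26.7557 13.6164
33.8795 19.4989 7.5878
40.5277 26.6473 12.1856 2.8627
46.6391 33.8795 18.7800 5.4141 0.2348
52.2571 40.5277 26.6473 10.2217 0.4626 0.0000
57.4215 46.6391 33.8795 18.7800 0.9116 0.0000 0.0000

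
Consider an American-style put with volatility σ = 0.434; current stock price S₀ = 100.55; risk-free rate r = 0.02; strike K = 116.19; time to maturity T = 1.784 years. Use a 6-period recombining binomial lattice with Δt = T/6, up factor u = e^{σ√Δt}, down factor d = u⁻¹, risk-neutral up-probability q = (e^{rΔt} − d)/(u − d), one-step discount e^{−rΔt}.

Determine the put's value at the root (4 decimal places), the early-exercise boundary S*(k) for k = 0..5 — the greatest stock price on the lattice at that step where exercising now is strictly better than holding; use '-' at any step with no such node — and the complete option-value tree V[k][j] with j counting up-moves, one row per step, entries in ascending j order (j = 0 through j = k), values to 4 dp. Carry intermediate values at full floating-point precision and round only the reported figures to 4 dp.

price = 31.8033
boundary = - - - 49.4369 62.6366 79.3606
tree:
31.8033
42.2620 19.6228
54.2200 28.4130 9.2921
66.7531 39.8356 15.0268 2.5063
77.1712 53.5534 23.8349 4.6142 0.0000
85.3938 66.7531 36.8294 8.4951 0.0000 0.0000
91.8836 77.1712 53.5534 15.6400 0.0000 0.0000 0.0000

Δt=0.29733, u=1.26700, d=0.78927, q=0.45360, disc=e^(-rΔt)=0.99407
k=6 terminal: V=max(K-S,0) → 91.8836 77.1712 53.5534 15.6400 0.0000 0.0000 0.0000
k=5: j=0 S=30.7962 intr=85.3938 cont=84.7049 V=85.3938[EX]; j=1 S=49.4369 intr=66.7531 cont=66.0642 V=66.7531[EX]; j=2 S=79.3606 intr=36.8294 cont=36.1405 V=36.8294[EX]; j=3 S=127.3970 intr=0.0000 cont=8.4951 V=8.4951[hold]; j=4 S=204.5093 intr=0.0000 cont=0.0000 V=0.0000[hold]; j=5 S=328.2970 intr=0.0000 cont=0.0000 V=0.0000[hold]  S*(5)=79.3606
k=4: j=0 S=39.0188 intr=77.1712 cont=76.4823 V=77.1712[EX]; j=1 S=62.6366 intr=53.5534 cont=52.8645 V=53.5534[EX]; j=2 S=100.5500 intr=15.6400 cont=23.8349 V=23.8349[hold]; j=3 S=161.4121 intr=0.0000 cont=4.6142 V=4.6142[hold]; j=4 S=259.1135 intr=0.0000 cont=0.0000 V=0.0000[hold]  S*(4)=62.6366
k=3: j=0 S=49.4369 intr=66.7531 cont=66.0642 V=66.7531[EX]; j=1 S=79.3606 intr=36.8294 cont=39.8356 V=39.8356[hold]; j=2 S=127.3970 intr=0.0000 cont=15.0268 V=15.0268[hold]; j=3 S=204.5093 intr=0.0000 cont=2.5063 V=2.5063[hold]  S*(3)=49.4369
k=2: j=0 S=62.6366 intr=53.5534 cont=54.2200 V=54.2200[hold]; j=1 S=100.5500 intr=15.6400 cont=28.4130 V=28.4130[hold]; j=2 S=161.4121 intr=0.0000 cont=9.2921 V=9.2921[hold]  S*(2)=-
k=1: j=0 S=79.3606 intr=36.8294 cont=42.2620 V=42.2620[hold]; j=1 S=127.3970 intr=0.0000 cont=19.6228 V=19.6228[hold]  S*(1)=-
k=0: j=0 S=100.5500 intr=15.6400 cont=31.8033 V=31.8033[hold]  S*(0)=-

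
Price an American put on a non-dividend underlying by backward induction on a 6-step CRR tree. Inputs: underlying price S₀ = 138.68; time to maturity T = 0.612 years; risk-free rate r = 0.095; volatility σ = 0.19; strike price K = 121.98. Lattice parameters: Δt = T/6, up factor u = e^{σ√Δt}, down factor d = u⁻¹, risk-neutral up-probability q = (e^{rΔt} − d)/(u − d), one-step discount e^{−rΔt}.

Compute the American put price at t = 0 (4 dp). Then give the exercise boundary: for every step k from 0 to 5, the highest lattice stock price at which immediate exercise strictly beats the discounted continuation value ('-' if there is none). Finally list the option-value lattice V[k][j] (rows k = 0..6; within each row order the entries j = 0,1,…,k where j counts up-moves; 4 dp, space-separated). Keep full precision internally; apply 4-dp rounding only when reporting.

price = 0.9461
boundary = - - - - 108.7927 115.5988
tree:
0.9461
1.9106 0.2198
3.7726 0.5101 0.0000
7.2191 1.1842 0.0000 0.0000
13.1873 2.7489 0.0000 0.0000 0.0000
19.5926 6.3812 0.0000 0.0000 0.0000 0.0000
25.6209 13.1873 0.0000 0.0000 0.0000 0.0000 0.0000

Δt=0.10200  u=1.06256  d=0.94112  q=0.56502  discount=0.99036
step 6 (expiry): payoffs max(K−S,0) = 25.6209 13.1873 0.0000 0.0000 0.0000 0.0000 0.0000
step 5: (k=5,j=0): S=102.3874, (K−S)⁺=19.5926, hold=18.4163 ⇒ V=19.5926 exercise | (k=5,j=1): S=115.5988, (K−S)⁺=6.3812, hold=5.6809 ⇒ V=6.3812 exercise | (k=5,j=2): S=130.5150, (K−S)⁺=0.0000, hold=0.0000 ⇒ V=0.0000 continue | (k=5,j=3): S=147.3558, (K−S)⁺=0.0000, hold=0.0000 ⇒ V=0.0000 continue | (k=5,j=4): S=166.3697, (K−S)⁺=0.0000, hold=0.0000 ⇒ V=0.0000 continue | (k=5,j=5): S=187.8370, (K−S)⁺=0.0000, hold=0.0000 ⇒ V=0.0000 continue  boundary S*=115.5988
step 4: (k=4,j=0): S=108.7927, (K−S)⁺=13.1873, hold=12.0110 ⇒ V=13.1873 exercise | (k=4,j=1): S=122.8307, (K−S)⁺=0.0000, hold=2.7489 ⇒ V=2.7489 continue | (k=4,j=2): S=138.6800, (K−S)⁺=0.0000, hold=0.0000 ⇒ V=0.0000 continue | (k=4,j=3): S=156.5744, (K−S)⁺=0.0000, hold=0.0000 ⇒ V=0.0000 continue | (k=4,j=4): S=176.7778, (K−S)⁺=0.0000, hold=0.0000 ⇒ V=0.0000 continue  boundary S*=108.7927
step 3: (k=3,j=0): S=115.5988, (K−S)⁺=6.3812, hold=7.2191 ⇒ V=7.2191 continue | (k=3,j=1): S=130.5150, (K−S)⁺=0.0000, hold=1.1842 ⇒ V=1.1842 continue | (k=3,j=2): S=147.3558, (K−S)⁺=0.0000, hold=0.0000 ⇒ V=0.0000 continue | (k=3,j=3): S=166.3697, (K−S)⁺=0.0000, hold=0.0000 ⇒ V=0.0000 continue  boundary S*=-
step 2: (k=2,j=0): S=122.8307, (K−S)⁺=0.0000, hold=3.7726 ⇒ V=3.7726 continue | (k=2,j=1): S=138.6800, (K−S)⁺=0.0000, hold=0.5101 ⇒ V=0.5101 continue | (k=2,j=2): S=156.5744, (K−S)⁺=0.0000, hold=0.0000 ⇒ V=0.0000 continue  boundary S*=-
step 1: (k=1,j=0): S=130.5150, (K−S)⁺=0.0000, hold=1.9106 ⇒ V=1.9106 continue | (k=1,j=1): S=147.3558, (K−S)⁺=0.0000, hold=0.2198 ⇒ V=0.2198 continue  boundary S*=-
step 0: (k=0,j=0): S=138.6800, (K−S)⁺=0.0000, hold=0.9461 ⇒ V=0.9461 continue  boundary S*=-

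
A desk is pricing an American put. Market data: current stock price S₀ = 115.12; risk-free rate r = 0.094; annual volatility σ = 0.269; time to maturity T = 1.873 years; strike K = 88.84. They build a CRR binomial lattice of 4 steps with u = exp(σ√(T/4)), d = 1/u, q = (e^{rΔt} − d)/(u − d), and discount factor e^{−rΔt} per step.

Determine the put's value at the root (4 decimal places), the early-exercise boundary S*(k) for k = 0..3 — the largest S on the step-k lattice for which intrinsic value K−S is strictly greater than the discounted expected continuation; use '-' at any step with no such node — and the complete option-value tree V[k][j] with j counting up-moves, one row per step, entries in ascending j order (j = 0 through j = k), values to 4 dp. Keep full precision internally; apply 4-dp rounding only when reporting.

price = 2.5265
boundary = - - - 66.2712
tree:
2.5265
5.3884 0.6144
11.2170 1.5129 0.0000
22.5688 3.7258 0.0000 0.0000
33.7107 9.1752 0.0000 0.0000 0.0000

params: Δt=0.46825 u=1.20210 d=0.83187 q=0.57565 e^(-rΔt)=0.95694
t_4 payoffs: 33.7107 9.1752 0.0000 0.0000 0.0000
t_3: node(3,0) S=66.2712 payoff=22.5688 vs cont=18.7433 → 22.5688 [stop]  node(3,1) S=95.7654 payoff=0.0000 vs cont=3.7258 → 3.7258 [wait]  node(3,2) S=138.3862 payoff=0.0000 vs cont=0.0000 → 0.0000 [wait]  node(3,3) S=199.9756 payoff=0.0000 vs cont=0.0000 → 0.0000 [wait]  ⇒ S*(3)=66.2712
t_2: node(2,0) S=79.6648 payoff=9.1752 vs cont=11.2170 → 11.2170 [wait]  node(2,1) S=115.1200 payoff=0.0000 vs cont=1.5129 → 1.5129 [wait]  node(2,2) S=166.3547 payoff=0.0000 vs cont=0.0000 → 0.0000 [wait]  ⇒ S*(2)=-
t_1: node(1,0) S=95.7654 payoff=0.0000 vs cont=5.3884 → 5.3884 [wait]  node(1,1) S=138.3862 payoff=0.0000 vs cont=0.6144 → 0.6144 [wait]  ⇒ S*(1)=-
t_0: node(0,0) S=115.1200 payoff=0.0000 vs cont=2.5265 → 2.5265 [wait]  ⇒ S*(0)=-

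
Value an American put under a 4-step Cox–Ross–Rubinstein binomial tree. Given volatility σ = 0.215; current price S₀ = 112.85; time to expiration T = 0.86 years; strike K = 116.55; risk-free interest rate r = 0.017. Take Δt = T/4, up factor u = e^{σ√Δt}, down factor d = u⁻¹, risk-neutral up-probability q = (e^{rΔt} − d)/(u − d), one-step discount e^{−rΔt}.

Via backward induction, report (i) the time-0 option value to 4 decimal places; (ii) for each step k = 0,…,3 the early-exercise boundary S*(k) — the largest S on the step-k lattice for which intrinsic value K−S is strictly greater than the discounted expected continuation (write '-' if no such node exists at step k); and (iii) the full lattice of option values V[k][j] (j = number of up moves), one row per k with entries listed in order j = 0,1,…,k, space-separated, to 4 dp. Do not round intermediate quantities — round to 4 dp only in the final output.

Δt=0.21500, u=1.10483, d=0.90512, q=0.49343, disc=e^(-rΔt)=0.99635
k=4 terminal: V=max(K-S,0) → 40.8109 24.0992 3.7000 0.0000 0.0000
k=3: j=0 S=83.6788 intr=32.8712 cont=32.4460 V=32.8712[EX]; j=1 S=102.1424 intr=14.4076 cont=13.9824 V=14.4076[EX]; j=2 S=124.6801 intr=0.0000 cont=1.8675 V=1.8675[hold]; j=3 S=152.1906 intr=0.0000 cont=0.0000 V=0.0000[hold]  S*(3)=102.1424
k=2: j=0 S=92.4508 intr=24.0992 cont=23.6740 V=24.0992[EX]; j=1 S=112.8500 intr=3.7000 cont=8.1899 V=8.1899[hold]; j=2 S=137.7503 intr=0.0000 cont=0.9425 V=0.9425[hold]  S*(2)=92.4508
k=1: j=0 S=102.1424 intr=14.4076 cont=16.1897 V=16.1897[hold]; j=1 S=124.6801 intr=0.0000 cont=4.5970 V=4.5970[hold]  S*(1)=-
k=0: j=0 S=112.8500 intr=3.7000 cont=10.4313 V=10.4313[hold]  S*(0)=-

price = 10.4313
boundary = - - 92.4508 102.1424
tree:
10.4313
16.1897 4.5970
24.0992 8.1899 0.9425
32.8712 14.4076 1.8675 0.0000
40.8109 24.0992 3.7000 0.0000 0.0000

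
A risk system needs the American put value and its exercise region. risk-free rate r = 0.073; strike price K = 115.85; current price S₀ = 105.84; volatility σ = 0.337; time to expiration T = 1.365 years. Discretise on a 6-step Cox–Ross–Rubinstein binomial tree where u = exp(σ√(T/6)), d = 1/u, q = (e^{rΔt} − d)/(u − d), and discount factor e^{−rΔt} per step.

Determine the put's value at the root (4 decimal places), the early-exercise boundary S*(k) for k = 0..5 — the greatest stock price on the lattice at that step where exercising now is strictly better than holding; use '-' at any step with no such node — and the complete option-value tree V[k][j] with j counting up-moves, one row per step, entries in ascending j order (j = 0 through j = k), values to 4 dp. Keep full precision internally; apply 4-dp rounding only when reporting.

price = 18.2569
boundary = - - 76.7421 65.3470 76.7421 90.1243
tree:
18.2569
27.2068 10.3161
39.1079 16.7434 4.5220
50.5030 26.2148 8.2554 1.1083
60.2060 39.1079 14.7726 2.3081 0.0000
68.4684 50.5030 25.7257 4.8067 0.0000 0.0000
75.5038 60.2060 39.1079 10.0100 0.0000 0.0000 0.0000

params: Δt=0.22750 u=1.17438 d=0.85151 q=0.51177 e^(-rΔt)=0.98353
t_6 payoffs: 75.5038 60.2060 39.1079 10.0100 0.0000 0.0000 0.0000
t_5: node(5,0) S=47.3816 payoff=68.4684 vs cont=66.5603 → 68.4684 [stop]  node(5,1) S=65.3470 payoff=50.5030 vs cont=48.5949 → 50.5030 [stop]  node(5,2) S=90.1243 payoff=25.7257 vs cont=23.8176 → 25.7257 [stop]  node(5,3) S=124.2962 payoff=0.0000 vs cont=4.8067 → 4.8067 [wait]  node(5,4) S=171.4248 payoff=0.0000 vs cont=0.0000 → 0.0000 [wait]  node(5,5) S=236.4229 payoff=0.0000 vs cont=0.0000 → 0.0000 [wait]  ⇒ S*(5)=90.1243
t_4: node(4,0) S=55.6440 payoff=60.2060 vs cont=58.2980 → 60.2060 [stop]  node(4,1) S=76.7421 payoff=39.1079 vs cont=37.1998 → 39.1079 [stop]  node(4,2) S=105.8400 payoff=10.0100 vs cont=14.7726 → 14.7726 [wait]  node(4,3) S=145.9707 payoff=0.0000 vs cont=2.3081 → 2.3081 [wait]  node(4,4) S=201.3176 payoff=0.0000 vs cont=0.0000 → 0.0000 [wait]  ⇒ S*(4)=76.7421
t_3: node(3,0) S=65.3470 payoff=50.5030 vs cont=48.5949 → 50.5030 [stop]  node(3,1) S=90.1243 payoff=25.7257 vs cont=26.2148 → 26.2148 [wait]  node(3,2) S=124.2962 payoff=0.0000 vs cont=8.2554 → 8.2554 [wait]  node(3,3) S=171.4248 payoff=0.0000 vs cont=1.1083 → 1.1083 [wait]  ⇒ S*(3)=65.3470
t_2: node(2,0) S=76.7421 payoff=39.1079 vs cont=37.4460 → 39.1079 [stop]  node(2,1) S=105.8400 payoff=10.0100 vs cont=16.7434 → 16.7434 [wait]  node(2,2) S=145.9707 payoff=0.0000 vs cont=4.5220 → 4.5220 [wait]  ⇒ S*(2)=76.7421
t_1: node(1,0) S=90.1243 payoff=25.7257 vs cont=27.2068 → 27.2068 [wait]  node(1,1) S=124.2962 payoff=0.0000 vs cont=10.3161 → 10.3161 [wait]  ⇒ S*(1)=-
t_0: node(0,0) S=105.8400 payoff=10.0100 vs cont=18.2569 → 18.2569 [wait]  ⇒ S*(0)=-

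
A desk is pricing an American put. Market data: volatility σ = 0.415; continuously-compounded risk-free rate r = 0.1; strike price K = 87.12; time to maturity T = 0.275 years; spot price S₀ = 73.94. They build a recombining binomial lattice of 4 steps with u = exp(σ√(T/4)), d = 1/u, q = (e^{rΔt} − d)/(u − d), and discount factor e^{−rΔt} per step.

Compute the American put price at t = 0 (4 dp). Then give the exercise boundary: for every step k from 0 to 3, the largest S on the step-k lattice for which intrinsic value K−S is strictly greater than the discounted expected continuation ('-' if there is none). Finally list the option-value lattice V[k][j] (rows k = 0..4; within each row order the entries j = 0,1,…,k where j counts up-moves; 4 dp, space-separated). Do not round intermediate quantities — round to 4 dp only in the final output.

price = 14.3653
boundary = - 66.3166 59.4792 66.3166
tree:
14.3653
20.8034 8.2374
27.6408 13.4880 3.1923
33.7733 20.8034 6.4865 0.0000
39.2735 27.6408 13.1800 0.0000 0.0000

Δt=0.06875  u=1.11495  d=0.89690  q=0.50446  discount=0.99315
step 4 (expiry): payoffs max(K−S,0) = 39.2735 27.6408 13.1800 0.0000 0.0000
step 3: (k=3,j=0): S=53.3467, (K−S)⁺=33.7733, hold=33.1764 ⇒ V=33.7733 exercise | (k=3,j=1): S=66.3166, (K−S)⁺=20.8034, hold=20.2065 ⇒ V=20.8034 exercise | (k=3,j=2): S=82.4398, (K−S)⁺=4.6802, hold=6.4865 ⇒ V=6.4865 continue | (k=3,j=3): S=102.4829, (K−S)⁺=0.0000, hold=0.0000 ⇒ V=0.0000 continue  boundary S*=66.3166
step 2: (k=2,j=0): S=59.4792, (K−S)⁺=27.6408, hold=27.0439 ⇒ V=27.6408 exercise | (k=2,j=1): S=73.9400, (K−S)⁺=13.1800, hold=13.4880 ⇒ V=13.4880 continue | (k=2,j=2): S=91.9166, (K−S)⁺=0.0000, hold=3.1923 ⇒ V=3.1923 continue  boundary S*=59.4792
step 1: (k=1,j=0): S=66.3166, (K−S)⁺=20.8034, hold=20.3608 ⇒ V=20.8034 exercise | (k=1,j=1): S=82.4398, (K−S)⁺=4.6802, hold=8.2374 ⇒ V=8.2374 continue  boundary S*=66.3166
step 0: (k=0,j=0): S=73.9400, (K−S)⁺=13.1800, hold=14.3653 ⇒ V=14.3653 continue  boundary S*=-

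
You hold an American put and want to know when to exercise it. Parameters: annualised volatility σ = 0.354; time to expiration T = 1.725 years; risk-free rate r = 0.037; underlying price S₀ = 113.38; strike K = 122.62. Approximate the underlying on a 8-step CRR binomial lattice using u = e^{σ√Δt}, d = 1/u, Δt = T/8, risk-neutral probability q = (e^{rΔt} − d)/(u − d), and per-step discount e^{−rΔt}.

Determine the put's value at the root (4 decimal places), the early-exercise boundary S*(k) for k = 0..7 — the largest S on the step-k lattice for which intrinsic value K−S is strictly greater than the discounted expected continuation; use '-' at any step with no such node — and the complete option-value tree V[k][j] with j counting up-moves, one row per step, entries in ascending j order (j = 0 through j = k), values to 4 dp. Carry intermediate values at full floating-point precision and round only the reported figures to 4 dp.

price = 23.3190
boundary = - - - 69.2415 58.7458 69.2415 81.6125 96.1937
tree:
23.3190
31.7232 14.7188
41.8518 21.4184 7.7988
53.3785 30.2199 12.3618 3.0489
63.8742 41.0779 19.1101 5.3506 0.6382
72.7790 53.3785 28.6056 9.2732 1.2448 0.0000
80.3340 63.8742 41.0075 15.8181 2.4283 0.0000 0.0000
86.7438 72.7790 53.3785 26.4263 4.7368 0.0000 0.0000 0.0000
92.1820 80.3340 63.8742 41.0075 9.2400 0.0000 0.0000 0.0000 0.0000

Δt=0.21563, u=1.17866, d=0.84842, q=0.48325, disc=e^(-rΔt)=0.99205
k=8 terminal: V=max(K-S,0) → 92.1820 80.3340 63.8742 41.0075 9.2400 0.0000 0.0000 0.0000 0.0000
k=7: j=0 S=35.8762 intr=86.7438 cont=85.7694 V=86.7438[EX]; j=1 S=49.8410 intr=72.7790 cont=71.8046 V=72.7790[EX]; j=2 S=69.2415 intr=53.3785 cont=52.4041 V=53.3785[EX]; j=3 S=96.1937 intr=26.4263 cont=25.4519 V=26.4263[EX]; j=4 S=133.6369 intr=0.0000 cont=4.7368 V=4.7368[hold]; j=5 S=185.6549 intr=0.0000 cont=0.0000 V=0.0000[hold]; j=6 S=257.9207 intr=0.0000 cont=0.0000 V=0.0000[hold]; j=7 S=358.3160 intr=0.0000 cont=0.0000 V=0.0000[hold]  S*(7)=96.1937
k=6: j=0 S=42.2860 intr=80.3340 cont=79.3596 V=80.3340[EX]; j=1 S=58.7458 intr=63.8742 cont=62.8998 V=63.8742[EX]; j=2 S=81.6125 intr=41.0075 cont=40.0331 V=41.0075[EX]; j=3 S=113.3800 intr=9.2400 cont=15.8181 V=15.8181[hold]; j=4 S=157.5130 intr=0.0000 cont=2.4283 V=2.4283[hold]; j=5 S=218.8247 intr=0.0000 cont=0.0000 V=0.0000[hold]; j=6 S=304.0018 intr=0.0000 cont=0.0000 V=0.0000[hold]  S*(6)=81.6125
k=5: j=0 S=49.8410 intr=72.7790 cont=71.8046 V=72.7790[EX]; j=1 S=69.2415 intr=53.3785 cont=52.4041 V=53.3785[EX]; j=2 S=96.1937 intr=26.4263 cont=28.6056 V=28.6056[hold]; j=3 S=133.6369 intr=0.0000 cont=9.2732 V=9.2732[hold]; j=4 S=185.6549 intr=0.0000 cont=1.2448 V=1.2448[hold]; j=5 S=257.9207 intr=0.0000 cont=0.0000 V=0.0000[hold]  S*(5)=69.2415
k=4: j=0 S=58.7458 intr=63.8742 cont=62.8998 V=63.8742[EX]; j=1 S=81.6125 intr=41.0075 cont=41.0779 V=41.0779[hold]; j=2 S=113.3800 intr=9.2400 cont=19.1101 V=19.1101[hold]; j=3 S=157.5130 intr=0.0000 cont=5.3506 V=5.3506[hold]; j=4 S=218.8247 intr=0.0000 cont=0.6382 V=0.6382[hold]  S*(4)=58.7458
k=3: j=0 S=69.2415 intr=53.3785 cont=52.4378 V=53.3785[EX]; j=1 S=96.1937 intr=26.4263 cont=30.2199 V=30.2199[hold]; j=2 S=133.6369 intr=0.0000 cont=12.3618 V=12.3618[hold]; j=3 S=185.6549 intr=0.0000 cont=3.0489 V=3.0489[hold]  S*(3)=69.2415
k=2: j=0 S=81.6125 intr=41.0075 cont=41.8518 V=41.8518[hold]; j=1 S=113.3800 intr=9.2400 cont=21.4184 V=21.4184[hold]; j=2 S=157.5130 intr=0.0000 cont=7.7988 V=7.7988[hold]  S*(2)=-
k=1: j=0 S=96.1937 intr=26.4263 cont=31.7232 V=31.7232[hold]; j=1 S=133.6369 intr=0.0000 cont=14.7188 V=14.7188[hold]  S*(1)=-
k=0: j=0 S=113.3800 intr=9.2400 cont=23.3190 V=23.3190[hold]  S*(0)=-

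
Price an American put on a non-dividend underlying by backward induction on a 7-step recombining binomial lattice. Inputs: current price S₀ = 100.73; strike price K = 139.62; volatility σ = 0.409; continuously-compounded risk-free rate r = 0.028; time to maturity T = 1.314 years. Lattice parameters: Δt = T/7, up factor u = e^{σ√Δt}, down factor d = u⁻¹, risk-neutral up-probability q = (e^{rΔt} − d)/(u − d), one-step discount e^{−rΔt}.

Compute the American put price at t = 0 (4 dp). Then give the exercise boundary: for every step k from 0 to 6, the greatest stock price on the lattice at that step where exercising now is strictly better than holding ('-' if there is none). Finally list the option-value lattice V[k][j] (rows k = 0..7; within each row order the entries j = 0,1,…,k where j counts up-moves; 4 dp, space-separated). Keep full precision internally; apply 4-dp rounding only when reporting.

price = 44.5365
boundary = - - 70.6711 59.1948 70.6711 84.3724 100.7300
tree:
44.5365
56.3279 31.7708
68.9489 42.7611 19.7634
80.4252 55.4643 28.9498 9.6508
90.0379 68.9489 40.9165 15.8124 2.8276
98.0896 80.4252 55.2476 25.2533 5.3693 0.0000
104.8337 90.0379 68.9489 38.8900 10.1959 0.0000 0.0000
110.4827 98.0896 80.4252 55.2476 19.3611 0.0000 0.0000 0.0000

Δt=0.18771, u=1.19387, d=0.83761, q=0.47061, disc=e^(-rΔt)=0.99476
k=7 terminal: V=max(K-S,0) → 110.4827 98.0896 80.4252 55.2476 19.3611 0.0000 0.0000 0.0000
k=6: j=0 S=34.7863 intr=104.8337 cont=104.1018 V=104.8337[EX]; j=1 S=49.5821 intr=90.0379 cont=89.3060 V=90.0379[EX]; j=2 S=70.6711 intr=68.9489 cont=68.2170 V=68.9489[EX]; j=3 S=100.7300 intr=38.8900 cont=38.1581 V=38.8900[EX]; j=4 S=143.5740 intr=0.0000 cont=10.1959 V=10.1959[hold]; j=5 S=204.6410 intr=0.0000 cont=0.0000 V=0.0000[hold]; j=6 S=291.6819 intr=0.0000 cont=0.0000 V=0.0000[hold]  S*(6)=100.7300
k=5: j=0 S=41.5304 intr=98.0896 cont=97.3576 V=98.0896[EX]; j=1 S=59.1948 intr=80.4252 cont=79.6933 V=80.4252[EX]; j=2 S=84.3724 intr=55.2476 cont=54.5157 V=55.2476[EX]; j=3 S=120.2589 intr=19.3611 cont=25.2533 V=25.2533[hold]; j=4 S=171.4092 intr=0.0000 cont=5.3693 V=5.3693[hold]; j=5 S=244.3155 intr=0.0000 cont=0.0000 V=0.0000[hold]  S*(5)=84.3724
k=4: j=0 S=49.5821 intr=90.0379 cont=89.3060 V=90.0379[EX]; j=1 S=70.6711 intr=68.9489 cont=68.2170 V=68.9489[EX]; j=2 S=100.7300 intr=38.8900 cont=40.9165 V=40.9165[hold]; j=3 S=143.5740 intr=0.0000 cont=15.8124 V=15.8124[hold]; j=4 S=204.6410 intr=0.0000 cont=2.8276 V=2.8276[hold]  S*(4)=70.6711
k=3: j=0 S=59.1948 intr=80.4252 cont=79.6933 V=80.4252[EX]; j=1 S=84.3724 intr=55.2476 cont=55.4643 V=55.4643[hold]; j=2 S=120.2589 intr=19.3611 cont=28.9498 V=28.9498[hold]; j=3 S=171.4092 intr=0.0000 cont=9.6508 V=9.6508[hold]  S*(3)=59.1948
k=2: j=0 S=70.6711 intr=68.9489 cont=68.3184 V=68.9489[EX]; j=1 S=100.7300 intr=38.8900 cont=42.7611 V=42.7611[hold]; j=2 S=143.5740 intr=0.0000 cont=19.7634 V=19.7634[hold]  S*(2)=70.6711
k=1: j=0 S=84.3724 intr=55.2476 cont=56.3279 V=56.3279[hold]; j=1 S=120.2589 intr=19.3611 cont=31.7708 V=31.7708[hold]  S*(1)=-
k=0: j=0 S=100.7300 intr=38.8900 cont=44.5365 V=44.5365[hold]  S*(0)=-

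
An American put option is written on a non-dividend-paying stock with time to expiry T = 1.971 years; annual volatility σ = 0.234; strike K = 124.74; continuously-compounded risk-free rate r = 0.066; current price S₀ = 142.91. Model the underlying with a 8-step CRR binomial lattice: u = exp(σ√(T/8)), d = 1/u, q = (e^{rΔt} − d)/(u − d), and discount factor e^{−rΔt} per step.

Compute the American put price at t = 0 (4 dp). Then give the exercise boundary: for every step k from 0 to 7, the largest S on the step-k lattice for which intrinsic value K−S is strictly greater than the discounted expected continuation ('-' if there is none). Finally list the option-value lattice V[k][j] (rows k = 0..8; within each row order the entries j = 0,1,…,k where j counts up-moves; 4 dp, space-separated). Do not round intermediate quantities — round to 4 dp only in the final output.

Δt=0.24638, u=1.12316, d=0.89034, q=0.54141, disc=e^(-rΔt)=0.98387
k=8 terminal: V=max(K-S,0) → 68.3086 53.5521 34.9368 11.4538 0.0000 0.0000 0.0000 0.0000 0.0000
k=7: j=0 S=63.3817 intr=61.3583 cont=59.3464 V=61.3583[EX]; j=1 S=79.9556 intr=44.7844 cont=42.7724 V=44.7844[EX]; j=2 S=100.8636 intr=23.8764 cont=21.8644 V=23.8764[EX]; j=3 S=127.2389 intr=0.0000 cont=5.1679 V=5.1679[hold]; j=4 S=160.5112 intr=0.0000 cont=0.0000 V=0.0000[hold]; j=5 S=202.4840 intr=0.0000 cont=0.0000 V=0.0000[hold]; j=6 S=255.4325 intr=0.0000 cont=0.0000 V=0.0000[hold]; j=7 S=322.2268 intr=0.0000 cont=0.0000 V=0.0000[hold]  S*(7)=100.8636
k=6: j=0 S=71.1879 intr=53.5521 cont=51.5401 V=53.5521[EX]; j=1 S=89.8032 intr=34.9368 cont=32.9249 V=34.9368[EX]; j=2 S=113.2862 intr=11.4538 cont=13.5257 V=13.5257[hold]; j=3 S=142.9100 intr=0.0000 cont=2.3317 V=2.3317[hold]; j=4 S=180.2802 intr=0.0000 cont=0.0000 V=0.0000[hold]; j=5 S=227.4225 intr=0.0000 cont=0.0000 V=0.0000[hold]; j=6 S=286.8923 intr=0.0000 cont=0.0000 V=0.0000[hold]  S*(6)=89.8032
k=5: j=0 S=79.9556 intr=44.7844 cont=42.7724 V=44.7844[EX]; j=1 S=100.8636 intr=23.8764 cont=22.9681 V=23.8764[EX]; j=2 S=127.2389 intr=0.0000 cont=7.3448 V=7.3448[hold]; j=3 S=160.5112 intr=0.0000 cont=1.0521 V=1.0521[hold]; j=4 S=202.4840 intr=0.0000 cont=0.0000 V=0.0000[hold]; j=5 S=255.4325 intr=0.0000 cont=0.0000 V=0.0000[hold]  S*(5)=100.8636
k=4: j=0 S=89.8032 intr=34.9368 cont=32.9249 V=34.9368[EX]; j=1 S=113.2862 intr=11.4538 cont=14.6853 V=14.6853[hold]; j=2 S=142.9100 intr=0.0000 cont=3.8743 V=3.8743[hold]; j=3 S=180.2802 intr=0.0000 cont=0.4747 V=0.4747[hold]; j=4 S=227.4225 intr=0.0000 cont=0.0000 V=0.0000[hold]  S*(4)=89.8032
k=3: j=0 S=100.8636 intr=23.8764 cont=23.5858 V=23.8764[EX]; j=1 S=127.2389 intr=0.0000 cont=8.6897 V=8.6897[hold]; j=2 S=160.5112 intr=0.0000 cont=2.0009 V=2.0009[hold]; j=3 S=202.4840 intr=0.0000 cont=0.2142 V=0.2142[hold]  S*(3)=100.8636
k=2: j=0 S=113.2862 intr=11.4538 cont=15.4017 V=15.4017[hold]; j=1 S=142.9100 intr=0.0000 cont=4.9866 V=4.9866[hold]; j=2 S=180.2802 intr=0.0000 cont=1.0169 V=1.0169[hold]  S*(2)=-
k=1: j=0 S=127.2389 intr=0.0000 cont=9.6054 V=9.6054[hold]; j=1 S=160.5112 intr=0.0000 cont=2.7916 V=2.7916[hold]  S*(1)=-
k=0: j=0 S=142.9100 intr=0.0000 cont=5.8209 V=5.8209[hold]  S*(0)=-

price = 5.8209
boundary = - - - 100.8636 89.8032 100.8636 89.8032 100.8636
tree:
5.8209
9.6054 2.7916
15.4017 4.9866 1.0169
23.8764 8.6897 2.0009 0.2142
34.9368 14.6853 3.8743 0.4747 0.0000
44.7844 23.8764 7.3448 1.0521 0.0000 0.0000
53.5521 34.9368 13.5257 2.3317 0.0000 0.0000 0.0000
61.3583 44.7844 23.8764 5.1679 0.0000 0.0000 0.0000 0.0000
68.3086 53.5521 34.9368 11.4538 0.0000 0.0000 0.0000 0.0000 0.0000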